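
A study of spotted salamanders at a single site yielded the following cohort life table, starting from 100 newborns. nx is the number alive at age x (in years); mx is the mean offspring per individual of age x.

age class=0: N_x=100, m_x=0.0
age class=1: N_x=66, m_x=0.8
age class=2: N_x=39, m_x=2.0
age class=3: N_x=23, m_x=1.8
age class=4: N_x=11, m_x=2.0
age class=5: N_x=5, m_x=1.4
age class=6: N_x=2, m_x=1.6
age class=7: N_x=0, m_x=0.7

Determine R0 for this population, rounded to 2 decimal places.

2.04

lx = nx/n0 = nx/100: 1, 0.66, 0.39, 0.23, 0.11, 0.05, 0.02, 0
lx·mx by age: 0, 0.528, 0.78, 0.414, 0.22, 0.07, 0.032, 0
R0 = Σ lx·mx = 2.044 → 2.04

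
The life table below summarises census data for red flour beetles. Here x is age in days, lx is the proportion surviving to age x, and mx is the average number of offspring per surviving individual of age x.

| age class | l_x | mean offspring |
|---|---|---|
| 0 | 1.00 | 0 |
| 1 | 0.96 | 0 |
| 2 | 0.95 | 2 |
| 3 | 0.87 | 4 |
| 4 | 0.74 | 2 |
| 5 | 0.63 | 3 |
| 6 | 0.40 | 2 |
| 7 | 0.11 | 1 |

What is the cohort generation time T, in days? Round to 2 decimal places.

3.64

lx·mx: 0, 0, 1.9, 3.48, 1.48, 1.89, 0.8, 0.11 → R0 = 9.66
x·lx·mx: 0, 0, 3.8, 10.44, 5.92, 9.45, 4.8, 0.77 → Σ = 35.18
T = 35.18 / 9.66 = 3.641822… → 3.64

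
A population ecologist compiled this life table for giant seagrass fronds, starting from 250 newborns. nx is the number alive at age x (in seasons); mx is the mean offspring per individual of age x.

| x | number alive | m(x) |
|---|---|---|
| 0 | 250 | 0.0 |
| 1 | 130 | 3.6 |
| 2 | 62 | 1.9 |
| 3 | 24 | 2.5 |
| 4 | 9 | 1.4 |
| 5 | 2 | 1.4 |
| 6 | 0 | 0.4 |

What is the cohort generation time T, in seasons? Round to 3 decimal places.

1.434

lx = nx/n0 = nx/250: 1, 0.52, 0.248, 0.096, 0.036, 0.008, 0
lx·mx: 0, 1.872, 0.4712, 0.24, 0.0504, 0.0112, 0 → R0 = 2.6448
x·lx·mx: 0, 1.872, 0.9424, 0.72, 0.2016, 0.056, 0 → Σ = 3.792
T = 3.792 / 2.6448 = 1.433757… → 1.434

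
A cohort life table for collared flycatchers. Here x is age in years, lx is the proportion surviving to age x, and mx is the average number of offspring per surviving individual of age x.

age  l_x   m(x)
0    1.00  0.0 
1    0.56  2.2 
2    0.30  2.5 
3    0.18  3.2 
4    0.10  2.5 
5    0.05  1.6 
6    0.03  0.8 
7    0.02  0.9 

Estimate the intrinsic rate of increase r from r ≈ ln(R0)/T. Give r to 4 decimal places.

0.5138

R0 = Σ lx·mx = 0 + 1.232 + 0.75 + 0.576 + 0.25 + 0.08 + 0.024 + 0.018 = 2.93
Σ x·lx·mx = 6.13; T = 6.13/2.93 = 2.09215…
r ≈ ln(R0)/T = ln(2.93)/2.09215… = 0.513827… → 0.5138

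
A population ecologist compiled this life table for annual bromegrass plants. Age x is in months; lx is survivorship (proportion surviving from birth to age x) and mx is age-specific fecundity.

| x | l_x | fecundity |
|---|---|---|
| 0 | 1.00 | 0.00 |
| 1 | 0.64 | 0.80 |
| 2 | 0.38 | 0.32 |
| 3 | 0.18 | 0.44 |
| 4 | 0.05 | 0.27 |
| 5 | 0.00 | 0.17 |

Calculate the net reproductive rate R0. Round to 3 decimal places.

0.726

lx·mx by age: 0, 0.512, 0.1216, 0.0792, 0.0135, 0
R0 = Σ lx·mx = 0.7263 → 0.726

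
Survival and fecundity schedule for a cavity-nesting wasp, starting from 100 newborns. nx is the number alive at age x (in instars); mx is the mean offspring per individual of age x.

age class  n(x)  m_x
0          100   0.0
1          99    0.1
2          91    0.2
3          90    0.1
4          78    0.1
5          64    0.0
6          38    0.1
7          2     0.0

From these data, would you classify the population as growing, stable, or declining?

lx = nx/n0 = nx/100: 1, 0.99, 0.91, 0.9, 0.78, 0.64, 0.38, 0.02
R0 = Σ lx·mx = 0 + 0.099 + 0.182 + 0.09 + 0.078 + 0 + 0.038 + 0 = 0.487
R0 < 1, so the population is declining.

declining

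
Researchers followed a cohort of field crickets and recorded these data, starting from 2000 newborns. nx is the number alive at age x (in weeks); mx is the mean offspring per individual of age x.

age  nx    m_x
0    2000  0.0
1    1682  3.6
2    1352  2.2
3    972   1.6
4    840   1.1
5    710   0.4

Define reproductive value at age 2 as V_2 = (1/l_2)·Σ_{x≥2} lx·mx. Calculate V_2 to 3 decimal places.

4.244

lx = nx/n0 = nx/2000: 1, 0.841, 0.676, 0.486, 0.42, 0.355
lx·mx for x ≥ 2: 1.4872, 0.7776, 0.462, 0.142 → sum = 2.8688
V_2 = 2.8688 / l_2 = 2.8688 / 0.676 = 4.243787… → 4.244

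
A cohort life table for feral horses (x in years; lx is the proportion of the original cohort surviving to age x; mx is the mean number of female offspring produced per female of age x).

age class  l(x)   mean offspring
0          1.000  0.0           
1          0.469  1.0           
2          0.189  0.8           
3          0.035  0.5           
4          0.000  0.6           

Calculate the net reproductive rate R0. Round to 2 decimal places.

lx·mx by age: 0, 0.469, 0.1512, 0.0175, 0
R0 = Σ lx·mx = 0.6377 → 0.64

0.64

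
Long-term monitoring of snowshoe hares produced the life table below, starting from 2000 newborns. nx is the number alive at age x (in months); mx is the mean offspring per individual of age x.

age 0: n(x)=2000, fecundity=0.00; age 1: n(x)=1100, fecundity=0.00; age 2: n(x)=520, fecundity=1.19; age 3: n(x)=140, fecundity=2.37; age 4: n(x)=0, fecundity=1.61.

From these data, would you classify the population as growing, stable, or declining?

declining

lx = nx/n0 = nx/2000: 1, 0.55, 0.26, 0.07, 0
R0 = Σ lx·mx = 0 + 0 + 0.3094 + 0.1659 + 0 = 0.4753
R0 < 1, so the population is declining.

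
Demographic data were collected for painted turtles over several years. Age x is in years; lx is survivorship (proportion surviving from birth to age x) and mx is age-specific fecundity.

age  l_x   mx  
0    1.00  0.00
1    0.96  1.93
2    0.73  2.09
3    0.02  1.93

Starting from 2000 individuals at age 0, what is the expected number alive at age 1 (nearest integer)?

1920

Expected survivors = N0 · l_1 = 2000 × 0.96 = 1920 → 1920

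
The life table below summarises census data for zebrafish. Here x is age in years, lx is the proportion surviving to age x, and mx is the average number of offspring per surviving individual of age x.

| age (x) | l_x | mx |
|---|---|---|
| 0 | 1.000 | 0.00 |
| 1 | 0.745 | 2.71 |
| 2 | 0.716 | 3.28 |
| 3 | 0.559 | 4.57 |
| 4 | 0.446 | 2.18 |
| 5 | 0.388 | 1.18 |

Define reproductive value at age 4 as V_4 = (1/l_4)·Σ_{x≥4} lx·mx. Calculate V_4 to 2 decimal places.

lx·mx for x ≥ 4: 0.97228, 0.45784 → sum = 1.43012
V_4 = 1.43012 / l_4 = 1.43012 / 0.446 = 3.206547… → 3.21

3.21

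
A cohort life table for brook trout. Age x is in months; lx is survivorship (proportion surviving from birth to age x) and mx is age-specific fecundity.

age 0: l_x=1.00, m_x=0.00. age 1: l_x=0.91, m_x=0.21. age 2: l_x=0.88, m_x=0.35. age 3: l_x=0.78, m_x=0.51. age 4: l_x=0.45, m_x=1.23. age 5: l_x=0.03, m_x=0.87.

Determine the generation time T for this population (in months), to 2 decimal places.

2.94

lx·mx: 0, 0.1911, 0.308, 0.3978, 0.5535, 0.0261 → R0 = 1.4765
x·lx·mx: 0, 0.1911, 0.616, 1.1934, 2.214, 0.1305 → Σ = 4.345
T = 4.345 / 1.4765 = 2.94277… → 2.94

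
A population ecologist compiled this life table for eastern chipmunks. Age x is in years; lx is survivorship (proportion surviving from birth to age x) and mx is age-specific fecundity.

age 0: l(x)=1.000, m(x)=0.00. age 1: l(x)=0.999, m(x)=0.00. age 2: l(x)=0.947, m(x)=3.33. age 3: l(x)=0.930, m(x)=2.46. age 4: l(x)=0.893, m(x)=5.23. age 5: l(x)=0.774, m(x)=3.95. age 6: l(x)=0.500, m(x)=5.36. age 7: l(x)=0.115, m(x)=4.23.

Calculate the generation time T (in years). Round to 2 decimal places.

4.08

lx·mx: 0, 0, 3.15351, 2.2878, 4.67039, 3.0573, 2.68, 0.48645 → R0 = 16.33545
x·lx·mx: 0, 0, 6.30702, 6.8634, 18.68156, 15.2865, 16.08, 3.40515 → Σ = 66.62363
T = 66.62363 / 16.33545 = 4.078469… → 4.08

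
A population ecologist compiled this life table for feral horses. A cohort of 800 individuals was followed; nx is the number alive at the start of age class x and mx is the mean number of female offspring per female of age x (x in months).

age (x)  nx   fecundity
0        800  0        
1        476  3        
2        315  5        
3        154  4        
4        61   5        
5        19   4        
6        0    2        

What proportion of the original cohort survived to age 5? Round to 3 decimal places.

0.024

l_5 = n_5/n_0 = 19/800 = 0.02375 → 0.024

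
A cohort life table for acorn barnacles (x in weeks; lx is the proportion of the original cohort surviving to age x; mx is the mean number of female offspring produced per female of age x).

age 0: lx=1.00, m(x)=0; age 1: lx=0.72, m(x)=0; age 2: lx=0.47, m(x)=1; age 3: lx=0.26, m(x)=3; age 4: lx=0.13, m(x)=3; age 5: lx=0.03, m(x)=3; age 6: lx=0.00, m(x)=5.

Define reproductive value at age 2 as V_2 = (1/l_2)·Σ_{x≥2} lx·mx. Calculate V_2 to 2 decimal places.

3.68

lx·mx for x ≥ 2: 0.47, 0.78, 0.39, 0.09, 0 → sum = 1.73
V_2 = 1.73 / l_2 = 1.73 / 0.47 = 3.680851… → 3.68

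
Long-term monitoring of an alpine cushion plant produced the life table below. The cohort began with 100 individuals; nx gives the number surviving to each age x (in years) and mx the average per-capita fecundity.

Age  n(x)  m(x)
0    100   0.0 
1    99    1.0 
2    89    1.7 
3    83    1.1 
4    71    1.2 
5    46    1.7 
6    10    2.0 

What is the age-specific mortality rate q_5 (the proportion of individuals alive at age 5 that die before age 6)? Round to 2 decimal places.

0.78

lx = nx/n0 = nx/100: 1, 0.99, 0.89, 0.83, 0.71, 0.46, 0.1
q_5 = (l_5 − l_6) / l_5 = (0.46 − 0.1) / 0.46
     = 0.36 / 0.46 = 0.782609… → 0.78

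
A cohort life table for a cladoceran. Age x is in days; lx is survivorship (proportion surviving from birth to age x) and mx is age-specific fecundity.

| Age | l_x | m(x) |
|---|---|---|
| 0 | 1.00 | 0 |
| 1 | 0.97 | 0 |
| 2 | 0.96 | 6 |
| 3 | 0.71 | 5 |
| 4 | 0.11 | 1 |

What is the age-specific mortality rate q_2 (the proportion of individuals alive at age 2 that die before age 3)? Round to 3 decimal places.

q_2 = (l_2 − l_3) / l_2 = (0.96 − 0.71) / 0.96
     = 0.25 / 0.96 = 0.260417… → 0.260

0.260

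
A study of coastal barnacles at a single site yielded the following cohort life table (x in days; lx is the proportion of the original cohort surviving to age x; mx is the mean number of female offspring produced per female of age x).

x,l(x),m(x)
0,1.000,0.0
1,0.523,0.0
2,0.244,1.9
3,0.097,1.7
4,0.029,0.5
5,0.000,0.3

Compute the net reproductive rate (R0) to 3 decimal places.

lx·mx by age: 0, 0, 0.4636, 0.1649, 0.0145, 0
R0 = Σ lx·mx = 0.643 → 0.643

0.643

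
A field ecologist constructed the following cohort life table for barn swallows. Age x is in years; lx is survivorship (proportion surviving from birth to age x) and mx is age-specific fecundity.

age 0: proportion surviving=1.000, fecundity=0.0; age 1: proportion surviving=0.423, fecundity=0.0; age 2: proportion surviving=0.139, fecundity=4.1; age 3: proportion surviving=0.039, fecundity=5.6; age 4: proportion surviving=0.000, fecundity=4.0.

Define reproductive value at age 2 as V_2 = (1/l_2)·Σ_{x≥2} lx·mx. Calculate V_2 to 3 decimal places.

lx·mx for x ≥ 2: 0.5699, 0.2184, 0 → sum = 0.7883
V_2 = 0.7883 / l_2 = 0.7883 / 0.139 = 5.671223… → 5.671

5.671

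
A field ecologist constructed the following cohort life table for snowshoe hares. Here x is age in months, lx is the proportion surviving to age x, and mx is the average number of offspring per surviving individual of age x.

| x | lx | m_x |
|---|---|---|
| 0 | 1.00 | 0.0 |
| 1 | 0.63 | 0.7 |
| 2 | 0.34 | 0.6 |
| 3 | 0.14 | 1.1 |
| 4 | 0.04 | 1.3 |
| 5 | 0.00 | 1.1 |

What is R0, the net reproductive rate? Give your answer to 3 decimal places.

0.851

lx·mx by age: 0, 0.441, 0.204, 0.154, 0.052, 0
R0 = Σ lx·mx = 0.851 → 0.851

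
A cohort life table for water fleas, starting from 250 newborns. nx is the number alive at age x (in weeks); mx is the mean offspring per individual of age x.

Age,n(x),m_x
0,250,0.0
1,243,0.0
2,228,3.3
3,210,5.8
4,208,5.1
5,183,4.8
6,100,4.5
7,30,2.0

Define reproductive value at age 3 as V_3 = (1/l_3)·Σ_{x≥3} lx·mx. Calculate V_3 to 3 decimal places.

lx = nx/n0 = nx/250: 1, 0.972, 0.912, 0.84, 0.832, 0.732, 0.4, 0.12
lx·mx for x ≥ 3: 4.872, 4.2432, 3.5136, 1.8, 0.24 → sum = 14.6688
V_3 = 14.6688 / l_3 = 14.6688 / 0.84 = 17.462857… → 17.463

17.463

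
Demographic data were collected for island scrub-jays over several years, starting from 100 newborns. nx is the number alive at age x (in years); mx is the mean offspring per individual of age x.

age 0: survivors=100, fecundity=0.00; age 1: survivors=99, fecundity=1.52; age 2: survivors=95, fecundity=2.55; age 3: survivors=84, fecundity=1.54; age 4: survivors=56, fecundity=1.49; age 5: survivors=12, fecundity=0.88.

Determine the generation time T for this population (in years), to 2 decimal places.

2.29

lx = nx/n0 = nx/100: 1, 0.99, 0.95, 0.84, 0.56, 0.12
lx·mx: 0, 1.5048, 2.4225, 1.2936, 0.8344, 0.1056 → R0 = 6.1609
x·lx·mx: 0, 1.5048, 4.845, 3.8808, 3.3376, 0.528 → Σ = 14.0962
T = 14.0962 / 6.1609 = 2.28801… → 2.29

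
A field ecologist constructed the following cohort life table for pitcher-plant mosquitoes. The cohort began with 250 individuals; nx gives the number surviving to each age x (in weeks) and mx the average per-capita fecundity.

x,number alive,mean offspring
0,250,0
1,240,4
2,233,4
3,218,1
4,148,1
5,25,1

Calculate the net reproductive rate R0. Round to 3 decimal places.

9.132

lx = nx/n0 = nx/250: 1, 0.96, 0.932, 0.872, 0.592, 0.1
lx·mx by age: 0, 3.84, 3.728, 0.872, 0.592, 0.1
R0 = Σ lx·mx = 9.132 → 9.132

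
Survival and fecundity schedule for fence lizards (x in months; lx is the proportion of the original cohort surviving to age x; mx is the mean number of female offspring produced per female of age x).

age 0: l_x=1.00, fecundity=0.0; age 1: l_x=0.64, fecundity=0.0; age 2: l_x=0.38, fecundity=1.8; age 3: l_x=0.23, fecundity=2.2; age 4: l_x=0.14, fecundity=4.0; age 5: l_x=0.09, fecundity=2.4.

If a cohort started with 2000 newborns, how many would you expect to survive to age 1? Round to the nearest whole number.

1280

Expected survivors = N0 · l_1 = 2000 × 0.64 = 1280 → 1280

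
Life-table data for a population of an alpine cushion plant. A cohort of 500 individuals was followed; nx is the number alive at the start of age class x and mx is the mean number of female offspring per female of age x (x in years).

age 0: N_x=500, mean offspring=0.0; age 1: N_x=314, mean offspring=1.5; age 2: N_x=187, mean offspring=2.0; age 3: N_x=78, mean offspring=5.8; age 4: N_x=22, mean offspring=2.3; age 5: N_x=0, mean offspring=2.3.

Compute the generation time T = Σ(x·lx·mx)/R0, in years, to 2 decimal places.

lx = nx/n0 = nx/500: 1, 0.628, 0.374, 0.156, 0.044, 0
lx·mx: 0, 0.942, 0.748, 0.9048, 0.1012, 0 → R0 = 2.696
x·lx·mx: 0, 0.942, 1.496, 2.7144, 0.4048, 0 → Σ = 5.5572
T = 5.5572 / 2.696 = 2.061276… → 2.06

2.06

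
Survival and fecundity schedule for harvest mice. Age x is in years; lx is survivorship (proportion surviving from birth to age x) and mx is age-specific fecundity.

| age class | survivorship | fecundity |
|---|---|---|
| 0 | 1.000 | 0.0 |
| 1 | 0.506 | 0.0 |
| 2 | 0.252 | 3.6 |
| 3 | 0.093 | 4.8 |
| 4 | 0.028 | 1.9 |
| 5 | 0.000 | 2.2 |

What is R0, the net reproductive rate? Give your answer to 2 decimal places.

lx·mx by age: 0, 0, 0.9072, 0.4464, 0.0532, 0
R0 = Σ lx·mx = 1.4068 → 1.41

1.41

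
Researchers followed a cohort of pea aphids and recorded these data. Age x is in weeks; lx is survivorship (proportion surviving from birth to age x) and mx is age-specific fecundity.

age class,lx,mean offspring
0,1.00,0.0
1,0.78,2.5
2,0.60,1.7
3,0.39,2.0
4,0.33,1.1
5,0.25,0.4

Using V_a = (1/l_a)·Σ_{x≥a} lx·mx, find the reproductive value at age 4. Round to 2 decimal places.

lx·mx for x ≥ 4: 0.363, 0.1 → sum = 0.463
V_4 = 0.463 / l_4 = 0.463 / 0.33 = 1.40303… → 1.40

1.40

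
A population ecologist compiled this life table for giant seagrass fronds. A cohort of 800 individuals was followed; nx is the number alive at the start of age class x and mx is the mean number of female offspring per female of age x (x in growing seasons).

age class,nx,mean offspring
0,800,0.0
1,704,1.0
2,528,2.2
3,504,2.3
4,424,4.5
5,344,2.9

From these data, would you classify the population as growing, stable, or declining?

growing

lx = nx/n0 = nx/800: 1, 0.88, 0.66, 0.63, 0.53, 0.43
R0 = Σ lx·mx = 0 + 0.88 + 1.452 + 1.449 + 2.385 + 1.247 = 7.413
R0 > 1, so the population is growing.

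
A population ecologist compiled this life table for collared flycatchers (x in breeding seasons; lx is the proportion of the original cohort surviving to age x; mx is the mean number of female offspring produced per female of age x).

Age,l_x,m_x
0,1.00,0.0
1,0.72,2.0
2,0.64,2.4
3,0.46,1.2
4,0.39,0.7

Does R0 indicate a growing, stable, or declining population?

R0 = Σ lx·mx = 0 + 1.44 + 1.536 + 0.552 + 0.273 = 3.801
R0 > 1, so the population is growing.

growing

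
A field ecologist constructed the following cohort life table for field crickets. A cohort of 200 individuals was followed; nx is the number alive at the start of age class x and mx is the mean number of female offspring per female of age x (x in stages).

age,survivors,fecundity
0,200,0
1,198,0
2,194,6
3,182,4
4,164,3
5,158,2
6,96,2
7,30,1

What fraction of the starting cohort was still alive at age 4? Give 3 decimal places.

l_4 = n_4/n_0 = 164/200 = 0.82 → 0.820

0.820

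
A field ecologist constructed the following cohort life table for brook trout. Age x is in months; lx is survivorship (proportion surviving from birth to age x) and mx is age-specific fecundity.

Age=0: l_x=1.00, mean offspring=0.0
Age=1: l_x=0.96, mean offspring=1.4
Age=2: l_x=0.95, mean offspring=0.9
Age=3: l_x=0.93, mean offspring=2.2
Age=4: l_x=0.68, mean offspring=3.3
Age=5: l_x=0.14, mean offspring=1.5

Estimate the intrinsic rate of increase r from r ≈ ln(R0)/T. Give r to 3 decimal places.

R0 = Σ lx·mx = 0 + 1.344 + 0.855 + 2.046 + 2.244 + 0.21 = 6.699
Σ x·lx·mx = 19.218; T = 19.218/6.699 = 2.86879…
r ≈ ln(R0)/T = ln(6.699)/2.86879… = 0.66298… → 0.663

0.663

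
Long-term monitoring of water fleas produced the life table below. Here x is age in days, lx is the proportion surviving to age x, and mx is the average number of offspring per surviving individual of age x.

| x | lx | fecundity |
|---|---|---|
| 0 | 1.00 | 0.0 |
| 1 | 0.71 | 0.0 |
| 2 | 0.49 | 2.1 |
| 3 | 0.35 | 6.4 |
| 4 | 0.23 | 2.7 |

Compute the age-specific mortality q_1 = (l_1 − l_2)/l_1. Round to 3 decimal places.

0.310

q_1 = (l_1 − l_2) / l_1 = (0.71 − 0.49) / 0.71
     = 0.22 / 0.71 = 0.309859… → 0.310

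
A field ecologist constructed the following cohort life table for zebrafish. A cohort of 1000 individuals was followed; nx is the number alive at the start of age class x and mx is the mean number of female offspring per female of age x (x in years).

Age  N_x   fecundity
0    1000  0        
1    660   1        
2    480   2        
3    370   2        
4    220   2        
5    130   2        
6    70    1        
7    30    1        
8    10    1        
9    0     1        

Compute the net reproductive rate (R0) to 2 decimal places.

lx = nx/n0 = nx/1000: 1, 0.66, 0.48, 0.37, 0.22, 0.13, 0.07, 0.03, 0.01, 0
lx·mx by age: 0, 0.66, 0.96, 0.74, 0.44, 0.26, 0.07, 0.03, 0.01, 0
R0 = Σ lx·mx = 3.17 → 3.17

3.17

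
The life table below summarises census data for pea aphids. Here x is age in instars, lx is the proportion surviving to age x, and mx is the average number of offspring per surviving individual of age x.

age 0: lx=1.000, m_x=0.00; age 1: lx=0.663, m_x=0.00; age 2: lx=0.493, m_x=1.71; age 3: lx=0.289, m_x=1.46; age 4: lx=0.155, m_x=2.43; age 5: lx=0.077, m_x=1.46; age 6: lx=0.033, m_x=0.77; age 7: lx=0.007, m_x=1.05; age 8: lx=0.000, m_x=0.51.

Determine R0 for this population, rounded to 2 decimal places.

1.79

lx·mx by age: 0, 0, 0.84303, 0.42194, 0.37665, 0.11242, 0.02541, 0.00735, 0
R0 = Σ lx·mx = 1.7868 → 1.79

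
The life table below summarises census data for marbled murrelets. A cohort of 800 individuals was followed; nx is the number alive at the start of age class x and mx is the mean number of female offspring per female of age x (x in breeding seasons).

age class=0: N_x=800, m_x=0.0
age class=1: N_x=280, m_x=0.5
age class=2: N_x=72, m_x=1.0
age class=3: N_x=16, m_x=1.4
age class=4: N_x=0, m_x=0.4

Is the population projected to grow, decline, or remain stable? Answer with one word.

declining

lx = nx/n0 = nx/800: 1, 0.35, 0.09, 0.02, 0
R0 = Σ lx·mx = 0 + 0.175 + 0.09 + 0.028 + 0 = 0.293
R0 < 1, so the population is declining.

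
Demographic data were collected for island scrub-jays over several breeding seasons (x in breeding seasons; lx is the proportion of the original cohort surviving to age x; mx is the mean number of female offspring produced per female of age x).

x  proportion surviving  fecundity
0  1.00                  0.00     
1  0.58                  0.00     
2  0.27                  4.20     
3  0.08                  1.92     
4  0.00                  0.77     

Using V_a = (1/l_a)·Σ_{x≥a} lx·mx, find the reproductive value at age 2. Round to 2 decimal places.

4.77

lx·mx for x ≥ 2: 1.134, 0.1536, 0 → sum = 1.2876
V_2 = 1.2876 / l_2 = 1.2876 / 0.27 = 4.768889… → 4.77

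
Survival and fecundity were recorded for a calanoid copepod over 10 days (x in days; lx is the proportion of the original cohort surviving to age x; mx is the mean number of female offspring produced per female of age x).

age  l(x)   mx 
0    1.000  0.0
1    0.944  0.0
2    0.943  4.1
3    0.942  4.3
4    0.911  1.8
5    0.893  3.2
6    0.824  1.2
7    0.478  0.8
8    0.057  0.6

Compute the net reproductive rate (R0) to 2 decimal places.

lx·mx by age: 0, 0, 3.8663, 4.0506, 1.6398, 2.8576, 0.9888, 0.3824, 0.0342
R0 = Σ lx·mx = 13.8197 → 13.82

13.82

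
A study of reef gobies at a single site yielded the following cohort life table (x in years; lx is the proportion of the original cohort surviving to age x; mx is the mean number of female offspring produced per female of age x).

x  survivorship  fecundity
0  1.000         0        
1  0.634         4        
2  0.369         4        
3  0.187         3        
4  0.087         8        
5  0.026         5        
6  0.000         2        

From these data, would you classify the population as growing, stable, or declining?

growing

R0 = Σ lx·mx = 0 + 2.536 + 1.476 + 0.561 + 0.696 + 0.13 + 0 = 5.399
R0 > 1, so the population is growing.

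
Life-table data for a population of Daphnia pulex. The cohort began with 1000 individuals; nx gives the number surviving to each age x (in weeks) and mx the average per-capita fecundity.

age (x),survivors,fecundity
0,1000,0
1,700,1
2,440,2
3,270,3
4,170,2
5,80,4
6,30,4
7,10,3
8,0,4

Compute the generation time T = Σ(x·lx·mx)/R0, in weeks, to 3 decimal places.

2.744

lx = nx/n0 = nx/1000: 1, 0.7, 0.44, 0.27, 0.17, 0.08, 0.03, 0.01, 0
lx·mx: 0, 0.7, 0.88, 0.81, 0.34, 0.32, 0.12, 0.03, 0 → R0 = 3.2
x·lx·mx: 0, 0.7, 1.76, 2.43, 1.36, 1.6, 0.72, 0.21, 0 → Σ = 8.78
T = 8.78 / 3.2 = 2.74375 → 2.744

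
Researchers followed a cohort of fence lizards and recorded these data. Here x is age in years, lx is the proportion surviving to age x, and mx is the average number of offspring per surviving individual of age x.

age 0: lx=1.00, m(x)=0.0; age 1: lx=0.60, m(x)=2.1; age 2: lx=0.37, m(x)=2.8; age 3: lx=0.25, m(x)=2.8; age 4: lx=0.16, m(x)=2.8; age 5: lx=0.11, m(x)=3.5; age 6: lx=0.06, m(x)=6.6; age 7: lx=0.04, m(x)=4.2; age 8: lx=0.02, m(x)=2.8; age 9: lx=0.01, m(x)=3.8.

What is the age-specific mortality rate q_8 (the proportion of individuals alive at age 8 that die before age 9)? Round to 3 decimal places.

q_8 = (l_8 − l_9) / l_8 = (0.02 − 0.01) / 0.02
     = 0.01 / 0.02 = 0.5 → 0.500

0.500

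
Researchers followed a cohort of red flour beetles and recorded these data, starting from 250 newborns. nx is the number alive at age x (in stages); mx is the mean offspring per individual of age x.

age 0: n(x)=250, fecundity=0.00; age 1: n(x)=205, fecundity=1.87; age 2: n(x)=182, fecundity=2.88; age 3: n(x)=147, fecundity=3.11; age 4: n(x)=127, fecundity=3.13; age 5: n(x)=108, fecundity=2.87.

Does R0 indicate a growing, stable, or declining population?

growing

lx = nx/n0 = nx/250: 1, 0.82, 0.728, 0.588, 0.508, 0.432
R0 = Σ lx·mx = 0 + 1.5334 + 2.09664 + 1.82868 + 1.59004 + 1.23984 = 8.2886
R0 > 1, so the population is growing.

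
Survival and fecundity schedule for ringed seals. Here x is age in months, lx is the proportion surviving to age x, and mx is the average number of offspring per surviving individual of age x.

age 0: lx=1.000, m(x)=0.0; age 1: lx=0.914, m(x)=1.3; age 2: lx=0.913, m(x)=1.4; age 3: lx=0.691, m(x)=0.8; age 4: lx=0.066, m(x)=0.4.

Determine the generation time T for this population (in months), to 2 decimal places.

lx·mx: 0, 1.1882, 1.2782, 0.5528, 0.0264 → R0 = 3.0456
x·lx·mx: 0, 1.1882, 2.5564, 1.6584, 0.1056 → Σ = 5.5086
T = 5.5086 / 3.0456 = 1.808708… → 1.81

1.81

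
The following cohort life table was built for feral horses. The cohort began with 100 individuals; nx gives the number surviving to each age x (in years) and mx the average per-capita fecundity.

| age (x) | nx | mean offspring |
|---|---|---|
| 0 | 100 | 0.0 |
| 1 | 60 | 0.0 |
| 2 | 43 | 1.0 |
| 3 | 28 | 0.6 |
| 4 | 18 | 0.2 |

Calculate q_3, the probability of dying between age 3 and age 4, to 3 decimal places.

lx = nx/n0 = nx/100: 1, 0.6, 0.43, 0.28, 0.18
q_3 = (l_3 − l_4) / l_3 = (0.28 − 0.18) / 0.28
     = 0.1 / 0.28 = 0.357143… → 0.357

0.357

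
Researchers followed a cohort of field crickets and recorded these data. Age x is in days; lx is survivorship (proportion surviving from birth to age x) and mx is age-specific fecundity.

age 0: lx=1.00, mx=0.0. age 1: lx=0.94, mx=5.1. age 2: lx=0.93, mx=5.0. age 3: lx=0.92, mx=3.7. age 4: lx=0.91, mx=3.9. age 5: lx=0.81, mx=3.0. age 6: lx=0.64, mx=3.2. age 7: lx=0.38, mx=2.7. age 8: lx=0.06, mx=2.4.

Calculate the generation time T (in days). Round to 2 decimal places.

3.23

lx·mx: 0, 4.794, 4.65, 3.404, 3.549, 2.43, 2.048, 1.026, 0.144 → R0 = 22.045
x·lx·mx: 0, 4.794, 9.3, 10.212, 14.196, 12.15, 12.288, 7.182, 1.152 → Σ = 71.274
T = 71.274 / 22.045 = 3.233114… → 3.23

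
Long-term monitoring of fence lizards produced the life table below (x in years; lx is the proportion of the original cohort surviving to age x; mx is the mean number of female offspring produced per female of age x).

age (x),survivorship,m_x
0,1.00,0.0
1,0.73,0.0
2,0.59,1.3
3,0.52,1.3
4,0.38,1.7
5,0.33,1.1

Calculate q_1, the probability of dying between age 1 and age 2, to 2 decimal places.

0.19

q_1 = (l_1 − l_2) / l_1 = (0.73 − 0.59) / 0.73
     = 0.14 / 0.73 = 0.191781… → 0.19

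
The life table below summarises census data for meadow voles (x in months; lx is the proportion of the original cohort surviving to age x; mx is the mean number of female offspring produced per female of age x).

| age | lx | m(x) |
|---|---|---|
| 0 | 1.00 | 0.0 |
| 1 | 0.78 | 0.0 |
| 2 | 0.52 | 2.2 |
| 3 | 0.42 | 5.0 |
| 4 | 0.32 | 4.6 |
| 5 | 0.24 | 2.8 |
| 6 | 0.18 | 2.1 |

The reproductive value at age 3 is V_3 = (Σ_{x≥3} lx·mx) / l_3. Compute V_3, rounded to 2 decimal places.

lx·mx for x ≥ 3: 2.1, 1.472, 0.672, 0.378 → sum = 4.622
V_3 = 4.622 / l_3 = 4.622 / 0.42 = 11.004762… → 11.00

11.00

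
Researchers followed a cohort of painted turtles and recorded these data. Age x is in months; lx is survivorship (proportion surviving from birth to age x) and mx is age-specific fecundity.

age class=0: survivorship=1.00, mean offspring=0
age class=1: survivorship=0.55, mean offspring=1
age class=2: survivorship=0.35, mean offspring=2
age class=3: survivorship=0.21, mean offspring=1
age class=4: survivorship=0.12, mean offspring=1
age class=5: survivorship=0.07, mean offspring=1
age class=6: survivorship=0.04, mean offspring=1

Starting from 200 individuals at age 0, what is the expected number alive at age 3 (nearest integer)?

Expected survivors = N0 · l_3 = 200 × 0.21 = 42 → 42

42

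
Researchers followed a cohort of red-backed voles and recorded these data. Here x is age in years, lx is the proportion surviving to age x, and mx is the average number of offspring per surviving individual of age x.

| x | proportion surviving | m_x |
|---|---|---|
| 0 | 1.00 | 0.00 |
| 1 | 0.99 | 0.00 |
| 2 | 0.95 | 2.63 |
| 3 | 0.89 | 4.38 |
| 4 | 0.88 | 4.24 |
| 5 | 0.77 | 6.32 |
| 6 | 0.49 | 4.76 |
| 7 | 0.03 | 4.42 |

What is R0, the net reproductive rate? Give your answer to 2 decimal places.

lx·mx by age: 0, 0, 2.4985, 3.8982, 3.7312, 4.8664, 2.3324, 0.1326
R0 = Σ lx·mx = 17.4593 → 17.46

17.46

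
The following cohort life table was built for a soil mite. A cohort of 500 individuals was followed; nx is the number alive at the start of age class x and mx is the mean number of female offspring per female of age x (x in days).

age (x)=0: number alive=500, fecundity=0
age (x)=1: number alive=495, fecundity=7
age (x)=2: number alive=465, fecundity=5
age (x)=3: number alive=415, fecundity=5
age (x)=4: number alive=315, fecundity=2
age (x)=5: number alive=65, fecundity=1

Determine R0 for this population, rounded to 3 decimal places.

lx = nx/n0 = nx/500: 1, 0.99, 0.93, 0.83, 0.63, 0.13
lx·mx by age: 0, 6.93, 4.65, 4.15, 1.26, 0.13
R0 = Σ lx·mx = 17.12 → 17.120

17.120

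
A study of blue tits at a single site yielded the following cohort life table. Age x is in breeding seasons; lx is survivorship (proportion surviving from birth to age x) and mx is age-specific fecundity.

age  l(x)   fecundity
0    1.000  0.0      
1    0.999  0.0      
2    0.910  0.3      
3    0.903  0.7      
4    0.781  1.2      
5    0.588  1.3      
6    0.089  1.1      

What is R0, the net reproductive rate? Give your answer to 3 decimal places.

2.705

lx·mx by age: 0, 0, 0.273, 0.6321, 0.9372, 0.7644, 0.0979
R0 = Σ lx·mx = 2.7046 → 2.705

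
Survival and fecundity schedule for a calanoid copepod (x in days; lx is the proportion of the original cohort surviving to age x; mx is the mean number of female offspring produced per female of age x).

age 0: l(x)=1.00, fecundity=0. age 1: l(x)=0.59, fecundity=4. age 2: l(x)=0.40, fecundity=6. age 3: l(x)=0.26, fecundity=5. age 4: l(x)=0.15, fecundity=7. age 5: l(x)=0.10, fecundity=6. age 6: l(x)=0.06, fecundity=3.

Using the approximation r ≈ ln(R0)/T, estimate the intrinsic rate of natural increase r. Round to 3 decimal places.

R0 = Σ lx·mx = 0 + 2.36 + 2.4 + 1.3 + 1.05 + 0.6 + 0.18 = 7.89
Σ x·lx·mx = 19.34; T = 19.34/7.89 = 2.4512…
r ≈ ln(R0)/T = ln(7.89)/2.4512… = 0.84269… → 0.843

0.843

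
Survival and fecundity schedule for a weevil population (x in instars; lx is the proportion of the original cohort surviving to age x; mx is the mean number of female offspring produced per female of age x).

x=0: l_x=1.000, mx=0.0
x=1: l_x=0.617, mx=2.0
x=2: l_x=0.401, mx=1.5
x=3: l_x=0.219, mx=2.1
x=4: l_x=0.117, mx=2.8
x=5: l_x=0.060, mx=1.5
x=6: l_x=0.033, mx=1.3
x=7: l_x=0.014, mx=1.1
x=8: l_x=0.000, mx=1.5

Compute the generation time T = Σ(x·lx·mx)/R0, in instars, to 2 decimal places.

2.14

lx·mx: 0, 1.234, 0.6015, 0.4599, 0.3276, 0.09, 0.0429, 0.0154, 0 → R0 = 2.7713
x·lx·mx: 0, 1.234, 1.203, 1.3797, 1.3104, 0.45, 0.2574, 0.1078, 0 → Σ = 5.9423
T = 5.9423 / 2.7713 = 2.144228… → 2.14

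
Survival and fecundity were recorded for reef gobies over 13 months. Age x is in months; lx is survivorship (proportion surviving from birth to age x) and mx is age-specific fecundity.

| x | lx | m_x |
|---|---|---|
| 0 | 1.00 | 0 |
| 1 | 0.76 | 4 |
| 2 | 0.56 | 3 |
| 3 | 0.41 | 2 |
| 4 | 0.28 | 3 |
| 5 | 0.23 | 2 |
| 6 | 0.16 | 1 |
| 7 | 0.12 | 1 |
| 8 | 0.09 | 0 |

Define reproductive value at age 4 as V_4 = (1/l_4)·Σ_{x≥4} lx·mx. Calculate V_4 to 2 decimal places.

lx·mx for x ≥ 4: 0.84, 0.46, 0.16, 0.12, 0 → sum = 1.58
V_4 = 1.58 / l_4 = 1.58 / 0.28 = 5.642857… → 5.64

5.64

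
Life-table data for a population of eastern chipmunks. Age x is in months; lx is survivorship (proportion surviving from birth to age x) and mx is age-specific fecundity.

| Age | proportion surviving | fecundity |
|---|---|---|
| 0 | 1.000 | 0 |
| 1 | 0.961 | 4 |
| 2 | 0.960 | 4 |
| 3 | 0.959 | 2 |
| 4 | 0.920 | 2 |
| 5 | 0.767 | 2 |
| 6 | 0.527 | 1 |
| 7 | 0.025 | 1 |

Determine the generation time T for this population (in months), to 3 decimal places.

lx·mx: 0, 3.844, 3.84, 1.918, 1.84, 1.534, 0.527, 0.025 → R0 = 13.528
x·lx·mx: 0, 3.844, 7.68, 5.754, 7.36, 7.67, 3.162, 0.175 → Σ = 35.645
T = 35.645 / 13.528 = 2.634905… → 2.635

2.635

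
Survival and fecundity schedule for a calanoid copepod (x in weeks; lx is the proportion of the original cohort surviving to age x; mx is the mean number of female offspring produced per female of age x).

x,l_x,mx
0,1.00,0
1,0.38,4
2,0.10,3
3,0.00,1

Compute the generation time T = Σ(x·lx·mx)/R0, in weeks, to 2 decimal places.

1.16

lx·mx: 0, 1.52, 0.3, 0 → R0 = 1.82
x·lx·mx: 0, 1.52, 0.6, 0 → Σ = 2.12
T = 2.12 / 1.82 = 1.164835… → 1.16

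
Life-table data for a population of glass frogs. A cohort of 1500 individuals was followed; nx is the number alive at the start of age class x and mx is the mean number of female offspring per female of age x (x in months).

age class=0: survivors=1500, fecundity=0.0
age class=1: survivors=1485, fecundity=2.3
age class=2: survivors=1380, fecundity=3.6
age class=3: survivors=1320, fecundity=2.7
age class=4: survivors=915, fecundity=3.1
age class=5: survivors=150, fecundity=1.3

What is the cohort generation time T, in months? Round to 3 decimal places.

lx = nx/n0 = nx/1500: 1, 0.99, 0.92, 0.88, 0.61, 0.1
lx·mx: 0, 2.277, 3.312, 2.376, 1.891, 0.13 → R0 = 9.986
x·lx·mx: 0, 2.277, 6.624, 7.128, 7.564, 0.65 → Σ = 24.243
T = 24.243 / 9.986 = 2.427699… → 2.428

2.428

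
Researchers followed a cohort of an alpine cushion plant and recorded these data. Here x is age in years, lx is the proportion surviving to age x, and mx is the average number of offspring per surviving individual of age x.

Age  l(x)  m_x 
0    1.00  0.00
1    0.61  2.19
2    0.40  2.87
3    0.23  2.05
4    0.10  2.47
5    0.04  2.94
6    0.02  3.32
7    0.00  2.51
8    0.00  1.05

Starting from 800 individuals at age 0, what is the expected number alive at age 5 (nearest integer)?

Expected survivors = N0 · l_5 = 800 × 0.04 = 32 → 32

32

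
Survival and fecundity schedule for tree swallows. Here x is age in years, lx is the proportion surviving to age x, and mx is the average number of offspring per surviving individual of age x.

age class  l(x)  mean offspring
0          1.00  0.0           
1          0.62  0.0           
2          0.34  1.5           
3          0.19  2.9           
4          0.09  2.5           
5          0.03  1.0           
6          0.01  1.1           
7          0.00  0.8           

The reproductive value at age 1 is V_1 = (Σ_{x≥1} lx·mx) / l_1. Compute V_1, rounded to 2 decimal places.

2.14

lx·mx for x ≥ 1: 0, 0.51, 0.551, 0.225, 0.03, 0.011, 0 → sum = 1.327
V_1 = 1.327 / l_1 = 1.327 / 0.62 = 2.140323… → 2.14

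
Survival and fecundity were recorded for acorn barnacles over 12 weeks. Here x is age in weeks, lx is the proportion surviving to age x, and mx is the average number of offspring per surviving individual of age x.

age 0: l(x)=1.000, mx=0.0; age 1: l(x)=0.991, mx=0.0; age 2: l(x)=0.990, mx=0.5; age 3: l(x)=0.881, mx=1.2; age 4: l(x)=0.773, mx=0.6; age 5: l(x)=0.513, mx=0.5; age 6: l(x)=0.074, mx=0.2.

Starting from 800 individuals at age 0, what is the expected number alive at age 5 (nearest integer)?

410

Expected survivors = N0 · l_5 = 800 × 0.513 = 410.4 → 410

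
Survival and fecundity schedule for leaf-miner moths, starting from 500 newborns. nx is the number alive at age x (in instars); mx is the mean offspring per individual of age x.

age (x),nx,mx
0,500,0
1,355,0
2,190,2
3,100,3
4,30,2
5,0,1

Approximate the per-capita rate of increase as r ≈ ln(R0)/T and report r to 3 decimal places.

lx = nx/n0 = nx/500: 1, 0.71, 0.38, 0.2, 0.06, 0
R0 = Σ lx·mx = 0 + 0 + 0.76 + 0.6 + 0.12 + 0 = 1.48
Σ x·lx·mx = 3.8; T = 3.8/1.48 = 2.56757…
r ≈ ln(R0)/T = ln(1.48)/2.56757… = 0.15269… → 0.153

0.153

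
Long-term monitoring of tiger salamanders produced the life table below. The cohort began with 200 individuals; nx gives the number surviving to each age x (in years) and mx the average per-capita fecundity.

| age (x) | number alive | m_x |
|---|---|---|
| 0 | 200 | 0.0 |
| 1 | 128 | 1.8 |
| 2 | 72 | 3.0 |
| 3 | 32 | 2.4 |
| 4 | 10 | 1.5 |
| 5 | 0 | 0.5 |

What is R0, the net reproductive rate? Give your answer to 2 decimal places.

lx = nx/n0 = nx/200: 1, 0.64, 0.36, 0.16, 0.05, 0
lx·mx by age: 0, 1.152, 1.08, 0.384, 0.075, 0
R0 = Σ lx·mx = 2.691 → 2.69

2.69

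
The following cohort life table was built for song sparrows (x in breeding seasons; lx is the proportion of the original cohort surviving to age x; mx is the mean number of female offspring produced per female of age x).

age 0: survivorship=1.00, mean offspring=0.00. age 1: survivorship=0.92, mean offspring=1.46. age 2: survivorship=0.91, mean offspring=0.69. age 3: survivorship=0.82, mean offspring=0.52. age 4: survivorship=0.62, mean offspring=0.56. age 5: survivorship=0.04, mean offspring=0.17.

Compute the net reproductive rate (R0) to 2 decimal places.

lx·mx by age: 0, 1.3432, 0.6279, 0.4264, 0.3472, 0.0068
R0 = Σ lx·mx = 2.7515 → 2.75

2.75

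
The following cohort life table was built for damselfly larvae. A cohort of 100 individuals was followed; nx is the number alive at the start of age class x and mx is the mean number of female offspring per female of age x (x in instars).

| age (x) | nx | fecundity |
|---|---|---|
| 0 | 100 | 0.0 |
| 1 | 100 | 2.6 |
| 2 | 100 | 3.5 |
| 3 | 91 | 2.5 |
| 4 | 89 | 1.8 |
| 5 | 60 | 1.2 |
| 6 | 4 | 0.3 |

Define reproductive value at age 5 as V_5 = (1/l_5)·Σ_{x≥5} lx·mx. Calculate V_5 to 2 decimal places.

1.22

lx = nx/n0 = nx/100: 1, 1, 1, 0.91, 0.89, 0.6, 0.04
lx·mx for x ≥ 5: 0.72, 0.012 → sum = 0.732
V_5 = 0.732 / l_5 = 0.732 / 0.6 = 1.22 → 1.22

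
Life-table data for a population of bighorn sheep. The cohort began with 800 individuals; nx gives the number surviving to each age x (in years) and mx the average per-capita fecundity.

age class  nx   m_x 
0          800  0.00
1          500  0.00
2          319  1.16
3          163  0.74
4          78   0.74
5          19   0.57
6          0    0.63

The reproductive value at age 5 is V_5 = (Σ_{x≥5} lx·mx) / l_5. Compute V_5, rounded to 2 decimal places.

lx = nx/n0 = nx/800: 1, 0.625, 0.39875, 0.20375, 0.0975, 0.02375, 0
lx·mx for x ≥ 5: 0.013538…, 0 → sum = 0.013538…
V_5 = 0.013538… / l_5 = 0.013538… / 0.02375 = 0.57 → 0.57

0.57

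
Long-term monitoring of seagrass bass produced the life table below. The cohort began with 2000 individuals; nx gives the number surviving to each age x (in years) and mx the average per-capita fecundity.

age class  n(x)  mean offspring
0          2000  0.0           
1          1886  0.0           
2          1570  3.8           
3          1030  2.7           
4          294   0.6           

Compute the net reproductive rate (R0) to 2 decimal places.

lx = nx/n0 = nx/2000: 1, 0.943, 0.785, 0.515, 0.147
lx·mx by age: 0, 0, 2.983, 1.3905, 0.0882
R0 = Σ lx·mx = 4.4617 → 4.46

4.46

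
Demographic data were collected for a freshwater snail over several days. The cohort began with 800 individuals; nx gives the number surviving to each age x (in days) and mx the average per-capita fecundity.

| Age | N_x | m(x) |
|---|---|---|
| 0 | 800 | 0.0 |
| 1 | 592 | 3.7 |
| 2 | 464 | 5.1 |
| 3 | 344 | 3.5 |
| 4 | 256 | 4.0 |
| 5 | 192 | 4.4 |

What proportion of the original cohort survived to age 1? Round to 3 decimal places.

0.740

l_1 = n_1/n_0 = 592/800 = 0.74 → 0.740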